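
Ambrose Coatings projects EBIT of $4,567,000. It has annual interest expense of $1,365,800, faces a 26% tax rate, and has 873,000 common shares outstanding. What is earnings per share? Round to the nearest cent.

$2.71

Interest = $1,365,800.00, so EBT = $4,567,000 − $1,365,800.00 = $3,201,200.00.
Net income = $3,201,200.00 × (1 − 0.26) = $2,368,888.00.
EPS = $2,368,888.00 ÷ 873,000 = $2.71.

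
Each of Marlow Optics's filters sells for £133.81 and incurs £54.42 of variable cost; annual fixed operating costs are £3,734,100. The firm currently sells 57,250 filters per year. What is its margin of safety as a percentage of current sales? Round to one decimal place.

17.8%

Contribution margin per unit = £133.81 − £54.42 = £79.39. Break-even units = £3,734,100 ÷ £79.39 = 47,034.89; break-even revenue = 47,034.89 × £133.81 = £6,293,738.77.
Actual sales revenue = 57,250 × £133.81 = £7,660,622.50.
Margin of safety = (£7,660,622.50 − £6,293,738.77) ÷ £7,660,622.50 = 17.8%.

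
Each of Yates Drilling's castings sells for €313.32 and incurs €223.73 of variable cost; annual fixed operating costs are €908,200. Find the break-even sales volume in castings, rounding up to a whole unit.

10,138 castings

Each unit contributes €313.32 − €223.73 = €89.59.
Break-even Q = €908,200 / €89.59 = 10,137.29 → 10,138 castings.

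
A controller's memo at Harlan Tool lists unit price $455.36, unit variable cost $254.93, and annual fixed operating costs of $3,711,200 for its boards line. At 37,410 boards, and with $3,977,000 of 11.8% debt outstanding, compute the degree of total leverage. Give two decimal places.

Contribution at this volume is 37,410 × $200.43 = $7,498,086.30.
EBIT = $7,498,086.30 − $3,711,200 = $3,786,886.30. Interest = $469,286.00.
DOL = $7,498,086.30 ÷ $3,786,886.30 = 1.9800; DFL = $3,786,886.30 ÷ $3,317,600.30 = 1.1415.
DCL = DOL × DFL = 1.9800 × 1.1415 = 2.2602.

2.26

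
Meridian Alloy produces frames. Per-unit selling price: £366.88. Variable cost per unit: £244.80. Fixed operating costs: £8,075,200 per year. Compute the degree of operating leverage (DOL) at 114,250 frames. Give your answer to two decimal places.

Contribution at this volume is 114,250 × £122.08 = £13,947,640.00.
Subtracting fixed costs: EBIT = £13,947,640.00 − £8,075,200 = £5,872,440.00.
Degree of operating leverage = £13,947,640.00 / £5,872,440.00 = 2.3751.

2.38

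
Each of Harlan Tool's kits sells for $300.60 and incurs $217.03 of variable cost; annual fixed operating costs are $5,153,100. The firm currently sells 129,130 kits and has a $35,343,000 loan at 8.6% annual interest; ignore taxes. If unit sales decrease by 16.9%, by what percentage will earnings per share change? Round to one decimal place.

Contribution at this volume is 129,130 × $83.57 = $10,791,394.10.
Subtracting fixed costs: EBIT = $10,791,394.10 − $5,153,100 = $5,638,294.10.
Interest = $3,039,498.00, so EBIT − I = $2,598,796.10.
DCL = total CM / (EBIT − I) = $10,791,394.10 / $2,598,796.10 = 4.1525.
EPS therefore changes by 4.1525 × (-16.9%) = -70.2%.

-70.2%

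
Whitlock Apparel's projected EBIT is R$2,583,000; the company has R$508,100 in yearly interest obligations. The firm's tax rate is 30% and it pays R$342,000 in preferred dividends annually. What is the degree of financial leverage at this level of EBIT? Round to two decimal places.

1.63

Interest = R$508,100.00.
Preferred dividends grossed up pre-tax: R$342,000 / (1 − 0.30) = R$488,571.43.
DFL = EBIT ÷ [EBIT − I − D_p/(1−t)] = R$2,583,000 ÷ [R$2,583,000 − R$508,100.00 − R$488,571.43] = R$2,583,000 ÷ R$1,586,328.57 = 1.6283.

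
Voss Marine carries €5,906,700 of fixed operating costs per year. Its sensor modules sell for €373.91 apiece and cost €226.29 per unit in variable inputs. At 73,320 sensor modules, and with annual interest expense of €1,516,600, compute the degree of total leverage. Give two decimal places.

Contribution at this volume is 73,320 × €147.62 = €10,823,498.40.
Operating income = contribution − fixed costs = €10,823,498.40 − €5,906,700 = €4,916,798.40. Interest = €1,516,600.00.
DOL = €10,823,498.40 ÷ €4,916,798.40 = 2.2013; DFL = €4,916,798.40 ÷ €3,400,198.40 = 1.4460.
DCL = DOL × DFL = 2.2013 × 1.4460 = 3.1831.

3.18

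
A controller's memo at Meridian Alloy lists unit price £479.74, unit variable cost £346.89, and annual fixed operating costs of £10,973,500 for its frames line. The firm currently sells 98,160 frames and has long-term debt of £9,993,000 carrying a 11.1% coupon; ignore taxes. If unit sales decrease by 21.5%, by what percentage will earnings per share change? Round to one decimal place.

-292.7%

Total contribution margin = 98,160 × £132.85 = £13,040,556.00.
Subtracting fixed costs: EBIT = £13,040,556.00 − £10,973,500 = £2,067,056.00.
After interest of £1,109,223.00, pre-tax earnings = £957,833.00.
Degree of combined leverage = contribution ÷ (EBIT − I) = £13,040,556.00 ÷ £957,833.00 = 13.6146.
%ΔEPS = DCL × %ΔSales = 13.6146 × -21.5% = -292.7%.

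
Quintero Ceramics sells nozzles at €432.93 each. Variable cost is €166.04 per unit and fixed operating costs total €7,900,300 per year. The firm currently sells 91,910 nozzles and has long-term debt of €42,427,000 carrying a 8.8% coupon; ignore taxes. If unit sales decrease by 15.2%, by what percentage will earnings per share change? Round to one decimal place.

At 91,910 units, contribution = 91,910 × €266.89 = €24,529,859.90.
Operating income = contribution − fixed costs = €24,529,859.90 − €7,900,300 = €16,629,559.90.
Interest = €3,733,576.00, so EBIT − I = €12,895,983.90.
Degree of combined leverage = contribution ÷ (EBIT − I) = €24,529,859.90 ÷ €12,895,983.90 = 1.9021.
%ΔEPS = DCL × %ΔSales = 1.9021 × -15.2% = -28.9%.

-28.9%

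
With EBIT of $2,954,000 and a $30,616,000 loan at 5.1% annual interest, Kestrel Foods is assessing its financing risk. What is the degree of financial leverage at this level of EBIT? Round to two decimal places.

2.12

Interest = $1,561,416.00.
DFL = EBIT ÷ (EBIT − I) = $2,954,000 ÷ ($2,954,000 − $1,561,416.00) = $2,954,000 ÷ $1,392,584.00 = 2.1212.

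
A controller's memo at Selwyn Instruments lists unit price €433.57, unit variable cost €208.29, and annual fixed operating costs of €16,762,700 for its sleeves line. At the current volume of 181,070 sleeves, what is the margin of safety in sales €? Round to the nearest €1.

Each unit contributes €433.57 − €208.29 = €225.28. Break-even units = €16,762,700 ÷ €225.28 = 74,408.29; break-even revenue = 74,408.29 × €433.57 = €32,261,203.12.
Current sales = 181,070 × €433.57 = €78,506,519.90.
Margin of safety = €78,506,519.90 − €32,261,203.12 = €46,245,317.

€46,245,317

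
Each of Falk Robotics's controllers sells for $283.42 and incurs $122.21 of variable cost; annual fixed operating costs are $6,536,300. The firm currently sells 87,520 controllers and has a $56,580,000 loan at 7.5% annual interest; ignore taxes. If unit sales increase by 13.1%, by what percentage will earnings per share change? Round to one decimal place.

At 87,520 units, contribution = 87,520 × $161.21 = $14,109,099.20.
Subtracting fixed costs: EBIT = $14,109,099.20 − $6,536,300 = $7,572,799.20.
Interest = $4,243,500.00, so EBIT − I = $3,329,299.20.
Degree of combined leverage = contribution ÷ (EBIT − I) = $14,109,099.20 ÷ $3,329,299.20 = 4.2379.
EPS therefore changes by 4.2379 × (+13.1%) = +55.5%.

+55.5%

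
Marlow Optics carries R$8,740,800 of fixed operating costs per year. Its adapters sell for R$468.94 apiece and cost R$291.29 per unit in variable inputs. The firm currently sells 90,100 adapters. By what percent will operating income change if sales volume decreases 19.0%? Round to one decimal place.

-41.9%

Contribution at this volume is 90,100 × R$177.65 = R$16,006,265.00.
Subtracting fixed costs: EBIT = R$16,006,265.00 − R$8,740,800 = R$7,265,465.00.
Degree of operating leverage = R$16,006,265.00 / R$7,265,465.00 = 2.2031.
%ΔEBIT = DOL × %ΔSales = 2.2031 × -19.0% = -41.9%.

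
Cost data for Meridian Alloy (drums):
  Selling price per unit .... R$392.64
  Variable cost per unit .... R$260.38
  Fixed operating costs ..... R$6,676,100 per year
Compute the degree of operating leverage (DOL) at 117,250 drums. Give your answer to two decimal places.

1.76

Contribution at this volume is 117,250 × R$132.26 = R$15,507,485.00.
Subtracting fixed costs: EBIT = R$15,507,485.00 − R$6,676,100 = R$8,831,385.00.
Degree of operating leverage = R$15,507,485.00 / R$8,831,385.00 = 1.7560.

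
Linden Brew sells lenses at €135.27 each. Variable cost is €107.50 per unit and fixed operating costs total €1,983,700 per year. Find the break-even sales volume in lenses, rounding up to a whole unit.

Contribution margin per unit = €135.27 − €107.50 = €27.77.
Break-even volume = fixed costs ÷ CM per unit = €1,983,700 ÷ €27.77 = 71,433.20, so 71,434 lenses.

71,434 lenses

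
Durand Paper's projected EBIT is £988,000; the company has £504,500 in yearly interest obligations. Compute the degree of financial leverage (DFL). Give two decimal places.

2.04

Annual interest charges come to £504,500.00.
DFL = EBIT ÷ (EBIT − I) = £988,000 ÷ (£988,000 − £504,500.00) = £988,000 ÷ £483,500.00 = 2.0434.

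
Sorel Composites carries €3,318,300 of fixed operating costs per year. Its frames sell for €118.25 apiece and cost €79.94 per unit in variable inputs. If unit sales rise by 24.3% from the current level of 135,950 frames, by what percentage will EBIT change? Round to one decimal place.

+67.0%

Contribution at this volume is 135,950 × €38.31 = €5,208,244.50.
EBIT = €5,208,244.50 − €3,318,300 = €1,889,944.50.
DOL = contribution ÷ EBIT = €5,208,244.50 ÷ €1,889,944.50 = 2.7558.
So EBIT moves 2.7558 × (+24.3%) = +67.0%.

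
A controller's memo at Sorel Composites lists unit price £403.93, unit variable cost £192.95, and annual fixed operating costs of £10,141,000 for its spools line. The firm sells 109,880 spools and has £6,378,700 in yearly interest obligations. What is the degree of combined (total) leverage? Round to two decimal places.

3.48

At 109,880 units, contribution = 109,880 × £210.98 = £23,182,482.40.
EBIT = £23,182,482.40 − £10,141,000 = £13,041,482.40. Interest = £6,378,700.00.
DOL = £23,182,482.40 ÷ £13,041,482.40 = 1.7776; DFL = £13,041,482.40 ÷ £6,662,782.40 = 1.9574.
Combined leverage = 1.7776 × 1.9574 = 3.4795.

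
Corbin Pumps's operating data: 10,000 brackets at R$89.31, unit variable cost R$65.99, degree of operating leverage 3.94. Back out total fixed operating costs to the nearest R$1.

R$174,012

At 10,000 units, contribution = 10,000 × R$23.32 = R$233,200.00.
DOL = contribution / EBIT, so EBIT = R$233,200.00 / 3.94 = R$59,187.82.
And FC = contribution − EBIT = R$233,200.00 − R$59,187.82 = R$174,012.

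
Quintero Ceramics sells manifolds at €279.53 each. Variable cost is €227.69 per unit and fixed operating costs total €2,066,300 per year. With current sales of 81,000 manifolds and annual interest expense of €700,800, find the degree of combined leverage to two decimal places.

Total contribution margin = 81,000 × €51.84 = €4,199,040.00.
EBIT = €4,199,040.00 − €2,066,300 = €2,132,740.00. Interest = €700,800.00.
DOL = €4,199,040.00 ÷ €2,132,740.00 = 1.9688; DFL = €2,132,740.00 ÷ €1,431,940.00 = 1.4894.
DCL = DOL × DFL = 1.9688 × 1.4894 = 2.9323.

2.93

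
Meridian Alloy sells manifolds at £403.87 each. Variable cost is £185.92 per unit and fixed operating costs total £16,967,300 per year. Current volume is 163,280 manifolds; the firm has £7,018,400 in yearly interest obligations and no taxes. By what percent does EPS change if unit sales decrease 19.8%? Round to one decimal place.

-60.7%

Contribution at this volume is 163,280 × £217.95 = £35,586,876.00.
Subtracting fixed costs: EBIT = £35,586,876.00 − £16,967,300 = £18,619,576.00.
After interest of £7,018,400.00, pre-tax earnings = £11,601,176.00.
DCL = total CM / (EBIT − I) = £35,586,876.00 / £11,601,176.00 = 3.0675.
%ΔEPS = DCL × %ΔSales = 3.0675 × -19.8% = -60.7%.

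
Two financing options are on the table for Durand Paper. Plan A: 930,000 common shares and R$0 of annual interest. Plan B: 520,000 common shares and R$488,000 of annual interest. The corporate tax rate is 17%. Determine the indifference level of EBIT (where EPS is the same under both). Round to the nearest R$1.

R$1,106,927

Set EPS_A = EPS_B: (EBIT − R$0)(1 − 0.17) ÷ 930,000 = (EBIT − R$488,000)(1 − 0.17) ÷ 520,000.
The (1 − t) factor cancels: (EBIT − 0) × 520,000 = (EBIT − 488,000) × 930,000.
EBIT × (930,000 − 520,000) = 488,000 × 930,000 − 0 × 520,000 = 453,840,000,000, so EBIT = 453,840,000,000 ÷ 410,000 = 1,106,926.83.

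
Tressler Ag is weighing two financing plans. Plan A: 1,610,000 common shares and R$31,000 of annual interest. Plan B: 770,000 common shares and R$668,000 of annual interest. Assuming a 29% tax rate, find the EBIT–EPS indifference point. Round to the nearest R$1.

R$1,251,917

At indifference, (EBIT − 31,000)(1 − t)/1,610,000 = (EBIT − 668,000)(1 − t)/770,000.
Cancelling (1 − t) and cross-multiplying: 770,000·(EBIT − 31,000) = 1,610,000·(EBIT − 668,000).
EBIT × (1,610,000 − 770,000) = 668,000 × 1,610,000 − 31,000 × 770,000 = 1,051,610,000,000, so EBIT = 1,051,610,000,000 ÷ 840,000 = 1,251,916.67.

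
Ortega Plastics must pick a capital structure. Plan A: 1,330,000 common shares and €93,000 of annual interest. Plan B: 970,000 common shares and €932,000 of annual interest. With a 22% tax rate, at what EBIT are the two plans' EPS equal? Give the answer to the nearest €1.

At indifference, (EBIT − 93,000)(1 − t)/1,330,000 = (EBIT − 932,000)(1 − t)/970,000.
Cancelling (1 − t) and cross-multiplying: 970,000·(EBIT − 93,000) = 1,330,000·(EBIT − 932,000).
EBIT × (1,330,000 − 970,000) = 932,000 × 1,330,000 − 93,000 × 970,000 = 1,149,350,000,000, so EBIT = 1,149,350,000,000 ÷ 360,000 = 3,192,638.89.

€3,192,639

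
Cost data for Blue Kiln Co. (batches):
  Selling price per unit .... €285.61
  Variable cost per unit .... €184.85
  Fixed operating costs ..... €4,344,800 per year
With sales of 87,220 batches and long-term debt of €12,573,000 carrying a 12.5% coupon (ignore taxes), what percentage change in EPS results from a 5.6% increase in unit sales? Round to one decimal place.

+17.1%

Total contribution margin = 87,220 × €100.76 = €8,788,287.20.
Operating income = contribution − fixed costs = €8,788,287.20 − €4,344,800 = €4,443,487.20.
After interest of €1,571,625.00, pre-tax earnings = €2,871,862.20.
DCL = total CM / (EBIT − I) = €8,788,287.20 / €2,871,862.20 = 3.0601.
EPS therefore changes by 3.0601 × (+5.6%) = +17.1%.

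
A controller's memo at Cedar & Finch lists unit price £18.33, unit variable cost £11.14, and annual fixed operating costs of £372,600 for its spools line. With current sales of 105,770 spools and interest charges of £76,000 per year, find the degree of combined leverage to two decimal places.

Contribution at this volume is 105,770 × £7.19 = £760,486.30.
Operating income = contribution − fixed costs = £760,486.30 − £372,600 = £387,886.30. Interest = £76,000.00, so EBIT − I = £311,886.30.
DCL = contribution ÷ (EBIT − I) = £760,486.30 ÷ £311,886.30 = 2.4383.

2.44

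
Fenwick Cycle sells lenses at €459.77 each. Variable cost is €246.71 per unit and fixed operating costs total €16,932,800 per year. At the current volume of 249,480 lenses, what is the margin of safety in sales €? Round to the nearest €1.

€78,163,509

Unit CM = price − variable cost = €459.77 − €246.71 = €213.06. Break-even units = €16,932,800 ÷ €213.06 = 79,474.33; break-even revenue = 79,474.33 × €459.77 = €36,539,911.09.
Current sales = 249,480 × €459.77 = €114,703,419.60.
Margin of safety = €114,703,419.60 − €36,539,911.09 = €78,163,509.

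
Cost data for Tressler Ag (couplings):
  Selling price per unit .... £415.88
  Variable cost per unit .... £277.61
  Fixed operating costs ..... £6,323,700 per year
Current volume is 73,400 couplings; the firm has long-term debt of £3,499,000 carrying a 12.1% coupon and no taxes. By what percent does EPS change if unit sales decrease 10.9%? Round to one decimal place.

Contribution at this volume is 73,400 × £138.27 = £10,149,018.00.
EBIT = £10,149,018.00 − £6,323,700 = £3,825,318.00.
After interest of £423,379.00, pre-tax earnings = £3,401,939.00.
Degree of combined leverage = contribution ÷ (EBIT − I) = £10,149,018.00 ÷ £3,401,939.00 = 2.9833.
EPS therefore changes by 2.9833 × (-10.9%) = -32.5%.

-32.5%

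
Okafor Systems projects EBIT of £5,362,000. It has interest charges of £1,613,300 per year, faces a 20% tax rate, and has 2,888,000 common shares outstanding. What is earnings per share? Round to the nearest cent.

£1.04

Pre-tax income = £5,362,000 − £1,613,300.00 = £3,748,700.00.
Net income = £3,748,700.00 × (1 − 0.20) = £2,998,960.00.
EPS = £2,998,960.00 ÷ 2,888,000 = £1.04.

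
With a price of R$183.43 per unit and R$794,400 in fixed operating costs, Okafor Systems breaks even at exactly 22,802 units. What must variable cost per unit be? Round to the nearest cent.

R$148.59

At break-even, FC = Q × (P − VC), so P − VC = R$794,400 ÷ 22,802 = R$34.8390.
Variable cost per unit = R$183.43 − R$34.8390 = R$148.59.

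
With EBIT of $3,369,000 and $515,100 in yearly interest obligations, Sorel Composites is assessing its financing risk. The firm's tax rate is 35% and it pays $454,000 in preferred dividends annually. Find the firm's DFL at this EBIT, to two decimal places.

Interest = $515,100.00.
Preferred dividends grossed up pre-tax: $454,000 / (1 − 0.35) = $698,461.54.
DFL = EBIT ÷ [EBIT − I − D_p/(1−t)] = $3,369,000 ÷ [$3,369,000 − $515,100.00 − $698,461.54] = $3,369,000 ÷ $2,155,438.46 = 1.5630.

1.56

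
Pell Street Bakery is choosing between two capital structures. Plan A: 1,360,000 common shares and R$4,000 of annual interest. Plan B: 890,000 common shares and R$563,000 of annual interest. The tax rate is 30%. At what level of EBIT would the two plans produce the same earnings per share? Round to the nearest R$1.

At indifference, (EBIT − 4,000)(1 − t)/1,360,000 = (EBIT − 563,000)(1 − t)/890,000.
The (1 − t) factor cancels: (EBIT − 4,000) × 890,000 = (EBIT − 563,000) × 1,360,000.
EBIT × (1,360,000 − 890,000) = 563,000 × 1,360,000 − 4,000 × 890,000 = 762,120,000,000, so EBIT = 762,120,000,000 ÷ 470,000 = 1,621,531.91.

R$1,621,532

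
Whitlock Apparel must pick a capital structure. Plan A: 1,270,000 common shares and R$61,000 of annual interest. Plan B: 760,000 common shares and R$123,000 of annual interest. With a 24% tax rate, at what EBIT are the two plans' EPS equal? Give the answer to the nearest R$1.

Set EPS_A = EPS_B: (EBIT − R$61,000)(1 − 0.24) ÷ 1,270,000 = (EBIT − R$123,000)(1 − 0.24) ÷ 760,000.
Cancelling (1 − t) and cross-multiplying: 760,000·(EBIT − 61,000) = 1,270,000·(EBIT − 123,000).
Solving, EBIT = (123,000·1,270,000 − 61,000·760,000) / (1,270,000 − 760,000) = 109,850,000,000 / 510,000 = 215,392.16.

R$215,392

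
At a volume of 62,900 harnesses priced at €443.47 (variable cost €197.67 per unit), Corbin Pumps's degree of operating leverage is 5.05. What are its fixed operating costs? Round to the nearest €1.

€12,399,271

Contribution at this volume is 62,900 × €245.80 = €15,460,820.00.
Since DOL = CM ÷ EBIT, EBIT = €15,460,820.00 ÷ 5.05 = €3,061,548.51.
Fixed costs = CM − EBIT = €15,460,820.00 − €3,061,548.51 = €12,399,271.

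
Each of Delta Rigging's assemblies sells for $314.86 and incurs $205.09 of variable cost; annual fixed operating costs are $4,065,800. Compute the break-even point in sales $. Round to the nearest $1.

CM per unit = $314.86 − $205.09 = $109.77; CM ratio = $109.77 / $314.86 = 0.3486.
Break-even sales = FC ÷ CM ratio = $4,065,800 × $314.86 / $109.77 = $11,662,183.

$11,662,183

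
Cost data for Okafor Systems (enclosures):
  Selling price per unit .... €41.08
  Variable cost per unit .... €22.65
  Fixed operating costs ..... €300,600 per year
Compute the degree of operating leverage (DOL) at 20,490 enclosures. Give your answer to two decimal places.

4.90

At 20,490 units, contribution = 20,490 × €18.43 = €377,630.70.
Subtracting fixed costs: EBIT = €377,630.70 − €300,600 = €77,030.70.
So DOL = total CM / EBIT = €377,630.70 / €77,030.70 = 4.9023.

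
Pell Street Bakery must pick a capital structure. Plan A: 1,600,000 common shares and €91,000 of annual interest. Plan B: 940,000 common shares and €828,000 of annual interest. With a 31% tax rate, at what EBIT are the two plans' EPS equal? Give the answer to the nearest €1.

€1,877,667

Set EPS_A = EPS_B: (EBIT − €91,000)(1 − 0.31) ÷ 1,600,000 = (EBIT − €828,000)(1 − 0.31) ÷ 940,000.
Cancelling (1 − t) and cross-multiplying: 940,000·(EBIT − 91,000) = 1,600,000·(EBIT − 828,000).
EBIT × (1,600,000 − 940,000) = 828,000 × 1,600,000 − 91,000 × 940,000 = 1,239,260,000,000, so EBIT = 1,239,260,000,000 ÷ 660,000 = 1,877,666.67.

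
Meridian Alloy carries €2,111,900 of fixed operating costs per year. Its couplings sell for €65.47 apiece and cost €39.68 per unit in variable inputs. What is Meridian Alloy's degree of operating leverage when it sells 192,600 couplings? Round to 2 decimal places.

At 192,600 units, contribution = 192,600 × €25.79 = €4,967,154.00.
EBIT = €4,967,154.00 − €2,111,900 = €2,855,254.00.
So DOL = total CM / EBIT = €4,967,154.00 / €2,855,254.00 = 1.7397.

1.74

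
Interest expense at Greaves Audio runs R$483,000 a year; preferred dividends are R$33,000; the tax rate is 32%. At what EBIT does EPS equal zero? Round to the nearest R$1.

Grossing the preferred dividend up to pre-tax terms: R$33,000 / (1 − 0.32) = R$48,529.41.
Financial break-even EBIT = interest + D_p ÷ (1 − t) = R$483,000 + R$48,529.41 = R$531,529.41.

R$531,529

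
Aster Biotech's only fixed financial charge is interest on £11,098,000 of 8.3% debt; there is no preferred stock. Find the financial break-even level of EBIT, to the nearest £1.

£921,134

Annual interest = 8.3% × £11,098,000 = £921,134.00.
With no preferred dividends, EPS = 0 when EBIT exactly covers interest, so the financial break-even EBIT is £921,134.00.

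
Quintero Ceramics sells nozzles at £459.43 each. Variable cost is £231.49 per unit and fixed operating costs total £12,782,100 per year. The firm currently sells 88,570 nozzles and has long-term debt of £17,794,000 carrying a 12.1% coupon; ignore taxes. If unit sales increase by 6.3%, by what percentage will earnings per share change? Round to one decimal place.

At 88,570 units, contribution = 88,570 × £227.94 = £20,188,645.80.
Operating income = contribution − fixed costs = £20,188,645.80 − £12,782,100 = £7,406,545.80.
After interest of £2,153,074.00, pre-tax earnings = £5,253,471.80.
Degree of combined leverage = contribution ÷ (EBIT − I) = £20,188,645.80 ÷ £5,253,471.80 = 3.8429.
EPS therefore changes by 3.8429 × (+6.3%) = +24.2%.

+24.2%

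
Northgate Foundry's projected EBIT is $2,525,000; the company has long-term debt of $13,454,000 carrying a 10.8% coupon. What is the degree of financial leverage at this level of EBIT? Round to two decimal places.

2.36

Interest = $1,453,032.00.
DFL = EBIT ÷ (EBIT − I) = $2,525,000 ÷ ($2,525,000 − $1,453,032.00) = $2,525,000 ÷ $1,071,968.00 = 2.3555.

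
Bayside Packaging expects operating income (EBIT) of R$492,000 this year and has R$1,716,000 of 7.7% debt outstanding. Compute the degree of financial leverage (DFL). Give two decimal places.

Annual interest charges come to R$132,132.00.
DFL = EBIT ÷ (EBIT − I) = R$492,000 ÷ (R$492,000 − R$132,132.00) = R$492,000 ÷ R$359,868.00 = 1.3672.

1.37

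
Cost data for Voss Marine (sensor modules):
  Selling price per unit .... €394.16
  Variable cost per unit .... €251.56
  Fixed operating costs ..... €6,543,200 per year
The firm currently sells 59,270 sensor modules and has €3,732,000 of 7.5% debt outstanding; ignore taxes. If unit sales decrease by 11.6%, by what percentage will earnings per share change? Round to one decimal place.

-60.2%

Total contribution margin = 59,270 × €142.60 = €8,451,902.00.
Subtracting fixed costs: EBIT = €8,451,902.00 − €6,543,200 = €1,908,702.00.
After interest of €279,900.00, pre-tax earnings = €1,628,802.00.
Degree of combined leverage = contribution ÷ (EBIT − I) = €8,451,902.00 ÷ €1,628,802.00 = 5.1890.
EPS therefore changes by 5.1890 × (-11.6%) = -60.2%.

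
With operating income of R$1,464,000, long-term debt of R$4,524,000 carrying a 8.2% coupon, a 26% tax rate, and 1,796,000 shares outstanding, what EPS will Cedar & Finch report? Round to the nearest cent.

R$0.45

Pre-tax income = R$1,464,000 − R$370,968.00 = R$1,093,032.00.
After tax at 26%: net income = R$1,093,032.00 × 0.74 = R$808,843.68.
EPS = R$808,843.68 ÷ 1,796,000 = R$0.45.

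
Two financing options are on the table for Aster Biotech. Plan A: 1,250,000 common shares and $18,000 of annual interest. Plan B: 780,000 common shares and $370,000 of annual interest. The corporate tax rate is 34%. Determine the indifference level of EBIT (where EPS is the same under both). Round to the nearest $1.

$954,170

At indifference, (EBIT − 18,000)(1 − t)/1,250,000 = (EBIT − 370,000)(1 − t)/780,000.
Cancelling (1 − t) and cross-multiplying: 780,000·(EBIT − 18,000) = 1,250,000·(EBIT − 370,000).
Solving, EBIT = (370,000·1,250,000 − 18,000·780,000) / (1,250,000 − 780,000) = 448,460,000,000 / 470,000 = 954,170.21.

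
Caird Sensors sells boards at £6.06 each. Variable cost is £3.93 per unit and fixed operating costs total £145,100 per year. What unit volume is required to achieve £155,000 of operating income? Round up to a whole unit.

140,893 boards

Unit CM = price − variable cost = £6.06 − £3.93 = £2.13.
Need Q such that Q × £2.13 − £145,100 = £155,000, i.e. Q = £300,100 / £2.13 = 140,892.02 → 140,893.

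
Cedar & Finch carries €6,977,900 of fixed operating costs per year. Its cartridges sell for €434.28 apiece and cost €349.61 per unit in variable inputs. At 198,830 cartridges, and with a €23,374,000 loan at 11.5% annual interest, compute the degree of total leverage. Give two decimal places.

2.35

Contribution at this volume is 198,830 × €84.67 = €16,834,936.10.
EBIT = €16,834,936.10 − €6,977,900 = €9,857,036.10. Interest = €2,688,010.00.
DOL = €16,834,936.10 ÷ €9,857,036.10 = 1.7079; DFL = €9,857,036.10 ÷ €7,169,026.10 = 1.3749.
Combined leverage = 1.7079 × 1.3749 = 2.3482.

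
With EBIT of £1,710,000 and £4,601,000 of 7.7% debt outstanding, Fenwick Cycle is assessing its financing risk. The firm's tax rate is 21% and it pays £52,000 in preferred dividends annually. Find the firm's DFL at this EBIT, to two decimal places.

Annual interest charges come to £354,277.00.
Pre-tax preferred-dividend burden = £52,000 ÷ (1 − 0.21) = £65,822.78.
DFL = EBIT ÷ [EBIT − I − D_p/(1−t)] = £1,710,000 ÷ [£1,710,000 − £354,277.00 − £65,822.78] = £1,710,000 ÷ £1,289,900.22 = 1.3257.

1.33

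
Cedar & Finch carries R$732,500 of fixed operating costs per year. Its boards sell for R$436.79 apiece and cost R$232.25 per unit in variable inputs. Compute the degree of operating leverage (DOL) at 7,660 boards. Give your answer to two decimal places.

1.88

Contribution at this volume is 7,660 × R$204.54 = R$1,566,776.40.
EBIT = R$1,566,776.40 − R$732,500 = R$834,276.40.
So DOL = total CM / EBIT = R$1,566,776.40 / R$834,276.40 = 1.8780.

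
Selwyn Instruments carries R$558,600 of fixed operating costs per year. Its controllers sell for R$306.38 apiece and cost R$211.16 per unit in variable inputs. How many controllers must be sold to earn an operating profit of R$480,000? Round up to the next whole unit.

10,908 controllers

Each unit contributes R$306.38 − R$211.16 = R$95.22.
Required volume = (fixed costs + target profit) ÷ CM = (R$558,600 + R$480,000) ÷ R$95.22 = 10,907.37, so 10,908 controllers.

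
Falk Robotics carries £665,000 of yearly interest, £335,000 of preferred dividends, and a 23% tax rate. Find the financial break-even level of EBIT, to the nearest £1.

Preferred dividends are paid after tax, so their pre-tax equivalent is £335,000 ÷ (1 − 0.23) = £435,064.94.
Financial break-even EBIT = interest + D_p ÷ (1 − t) = £665,000 + £435,064.94 = £1,100,064.94.

£1,100,065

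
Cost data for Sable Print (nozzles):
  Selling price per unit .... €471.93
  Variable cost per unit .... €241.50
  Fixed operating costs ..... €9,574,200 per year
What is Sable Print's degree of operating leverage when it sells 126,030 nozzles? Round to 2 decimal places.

1.49

Contribution at this volume is 126,030 × €230.43 = €29,041,092.90.
EBIT = €29,041,092.90 − €9,574,200 = €19,466,892.90.
So DOL = total CM / EBIT = €29,041,092.90 / €19,466,892.90 = 1.4918.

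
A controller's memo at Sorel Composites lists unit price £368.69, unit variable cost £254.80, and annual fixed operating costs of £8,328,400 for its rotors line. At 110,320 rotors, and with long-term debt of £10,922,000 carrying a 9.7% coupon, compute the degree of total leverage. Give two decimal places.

At 110,320 units, contribution = 110,320 × £113.89 = £12,564,344.80.
EBIT = £12,564,344.80 − £8,328,400 = £4,235,944.80. Interest = £1,059,434.00, so EBIT − I = £3,176,510.80.
DCL = contribution ÷ (EBIT − I) = £12,564,344.80 ÷ £3,176,510.80 = 3.9554.

3.96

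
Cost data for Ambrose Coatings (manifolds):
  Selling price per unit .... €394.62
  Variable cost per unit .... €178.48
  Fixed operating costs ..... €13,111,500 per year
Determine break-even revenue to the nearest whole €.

Contribution margin per unit = €394.62 − €178.48 = €216.14, a CM ratio of €216.14 ÷ €394.62 = 0.5477.
Break-even sales = FC ÷ CM ratio = €13,111,500 × €394.62 / €216.14 = €23,938,466.

€23,938,466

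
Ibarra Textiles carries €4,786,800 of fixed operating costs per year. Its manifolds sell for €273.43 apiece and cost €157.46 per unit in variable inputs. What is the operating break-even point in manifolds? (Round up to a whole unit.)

Unit CM = price − variable cost = €273.43 − €157.46 = €115.97.
Break-even volume = fixed costs ÷ CM per unit = €4,786,800 ÷ €115.97 = 41,276.19, so 41,277 manifolds.

41,277 manifolds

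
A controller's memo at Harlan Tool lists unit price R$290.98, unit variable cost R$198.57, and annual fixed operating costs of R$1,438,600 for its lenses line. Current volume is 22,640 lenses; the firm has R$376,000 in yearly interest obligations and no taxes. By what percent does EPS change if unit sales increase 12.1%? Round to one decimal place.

+91.2%

Total contribution margin = 22,640 × R$92.41 = R$2,092,162.40.
Operating income = contribution − fixed costs = R$2,092,162.40 − R$1,438,600 = R$653,562.40.
Interest = R$376,000.00, so EBIT − I = R$277,562.40.
DCL = total CM / (EBIT − I) = R$2,092,162.40 / R$277,562.40 = 7.5376.
EPS therefore changes by 7.5376 × (+12.1%) = +91.2%.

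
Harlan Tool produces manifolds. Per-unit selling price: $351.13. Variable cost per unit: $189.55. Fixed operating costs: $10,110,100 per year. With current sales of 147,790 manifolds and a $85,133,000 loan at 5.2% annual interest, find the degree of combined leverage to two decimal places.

Total contribution margin = 147,790 × $161.58 = $23,879,908.20.
EBIT = $23,879,908.20 − $10,110,100 = $13,769,808.20. Interest = $4,426,916.00, so EBIT − I = $9,342,892.20.
DCL = contribution ÷ (EBIT − I) = $23,879,908.20 ÷ $9,342,892.20 = 2.5559.

2.56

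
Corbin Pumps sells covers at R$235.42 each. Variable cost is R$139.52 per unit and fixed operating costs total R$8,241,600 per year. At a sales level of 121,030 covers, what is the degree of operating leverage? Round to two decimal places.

Total contribution margin = 121,030 × R$95.90 = R$11,606,777.00.
EBIT = R$11,606,777.00 − R$8,241,600 = R$3,365,177.00.
So DOL = total CM / EBIT = R$11,606,777.00 / R$3,365,177.00 = 3.4491.

3.45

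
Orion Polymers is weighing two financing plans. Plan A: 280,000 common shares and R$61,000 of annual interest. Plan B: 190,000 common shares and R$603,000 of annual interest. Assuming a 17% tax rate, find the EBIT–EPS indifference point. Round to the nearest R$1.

R$1,747,222

At indifference, (EBIT − 61,000)(1 − t)/280,000 = (EBIT − 603,000)(1 − t)/190,000.
Cancelling (1 − t) and cross-multiplying: 190,000·(EBIT − 61,000) = 280,000·(EBIT − 603,000).
EBIT × (280,000 − 190,000) = 603,000 × 280,000 − 61,000 × 190,000 = 157,250,000,000, so EBIT = 157,250,000,000 ÷ 90,000 = 1,747,222.22.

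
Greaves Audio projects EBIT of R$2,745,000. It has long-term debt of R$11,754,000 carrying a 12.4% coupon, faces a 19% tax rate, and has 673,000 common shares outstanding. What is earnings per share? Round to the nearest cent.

R$1.55

Interest = R$1,457,496.00, so EBT = R$2,745,000 − R$1,457,496.00 = R$1,287,504.00.
After tax at 19%: net income = R$1,287,504.00 × 0.81 = R$1,042,878.24.
Per share: R$1,042,878.24 / 673,000 shares = R$1.55.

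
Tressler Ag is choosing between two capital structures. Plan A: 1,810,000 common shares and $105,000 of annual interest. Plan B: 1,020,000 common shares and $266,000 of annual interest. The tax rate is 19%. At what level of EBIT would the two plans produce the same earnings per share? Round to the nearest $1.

At indifference, (EBIT − 105,000)(1 − t)/1,810,000 = (EBIT − 266,000)(1 − t)/1,020,000.
The (1 − t) factor cancels: (EBIT − 105,000) × 1,020,000 = (EBIT − 266,000) × 1,810,000.
EBIT × (1,810,000 − 1,020,000) = 266,000 × 1,810,000 − 105,000 × 1,020,000 = 374,360,000,000, so EBIT = 374,360,000,000 ÷ 790,000 = 473,873.42.

$473,873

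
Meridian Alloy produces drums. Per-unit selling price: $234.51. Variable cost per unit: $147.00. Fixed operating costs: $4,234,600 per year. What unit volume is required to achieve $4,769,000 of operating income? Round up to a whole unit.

102,887 drums

Contribution margin per unit = $234.51 − $147.00 = $87.51.
Units = (FC + target) / CM = ($4,234,600 + $4,769,000) / $87.51 = 102,886.53, so 102,887 drums.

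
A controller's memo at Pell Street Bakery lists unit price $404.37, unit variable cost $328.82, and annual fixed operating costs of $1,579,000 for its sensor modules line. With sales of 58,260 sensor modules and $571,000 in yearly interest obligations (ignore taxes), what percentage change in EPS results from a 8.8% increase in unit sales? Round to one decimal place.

+17.2%

Contribution at this volume is 58,260 × $75.55 = $4,401,543.00.
EBIT = $4,401,543.00 − $1,579,000 = $2,822,543.00.
After interest of $571,000.00, pre-tax earnings = $2,251,543.00.
Degree of combined leverage = contribution ÷ (EBIT − I) = $4,401,543.00 ÷ $2,251,543.00 = 1.9549.
%ΔEPS = DCL × %ΔSales = 1.9549 × +8.8% = +17.2%.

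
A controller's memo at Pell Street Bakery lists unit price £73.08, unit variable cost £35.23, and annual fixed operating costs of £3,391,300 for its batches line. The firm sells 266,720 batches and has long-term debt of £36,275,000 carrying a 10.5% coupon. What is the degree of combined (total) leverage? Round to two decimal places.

Contribution at this volume is 266,720 × £37.85 = £10,095,352.00.
Operating income = contribution − fixed costs = £10,095,352.00 − £3,391,300 = £6,704,052.00. Interest = £3,808,875.00, so EBIT − I = £2,895,177.00.
Degree of total leverage = total CM / (EBIT − interest) = £10,095,352.00 / £2,895,177.00 = 3.4870.

3.49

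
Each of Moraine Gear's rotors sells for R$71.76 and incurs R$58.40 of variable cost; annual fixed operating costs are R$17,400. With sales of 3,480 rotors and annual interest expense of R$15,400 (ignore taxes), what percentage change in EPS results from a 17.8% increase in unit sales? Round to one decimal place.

+60.4%

Contribution at this volume is 3,480 × R$13.36 = R$46,492.80.
Operating income = contribution − fixed costs = R$46,492.80 − R$17,400 = R$29,092.80.
Interest = R$15,400.00, so EBIT − I = R$13,692.80.
Degree of combined leverage = contribution ÷ (EBIT − I) = R$46,492.80 ÷ R$13,692.80 = 3.3954.
EPS therefore changes by 3.3954 × (+17.8%) = +60.4%.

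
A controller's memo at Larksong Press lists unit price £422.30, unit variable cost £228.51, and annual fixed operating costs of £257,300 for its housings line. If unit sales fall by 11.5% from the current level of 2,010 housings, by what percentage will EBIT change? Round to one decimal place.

-33.9%

At 2,010 units, contribution = 2,010 × £193.79 = £389,517.90.
EBIT = £389,517.90 − £257,300 = £132,217.90.
Degree of operating leverage = £389,517.90 / £132,217.90 = 2.9460.
Operating income changes by 2.9460 × -11.5% = -33.9%.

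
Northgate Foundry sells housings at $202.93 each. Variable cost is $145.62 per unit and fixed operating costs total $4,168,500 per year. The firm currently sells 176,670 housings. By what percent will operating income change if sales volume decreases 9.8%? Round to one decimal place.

-16.7%

At 176,670 units, contribution = 176,670 × $57.31 = $10,124,957.70.
Operating income = contribution − fixed costs = $10,124,957.70 − $4,168,500 = $5,956,457.70.
Degree of operating leverage = $10,124,957.70 / $5,956,457.70 = 1.6998.
%ΔEBIT = DOL × %ΔSales = 1.6998 × -9.8% = -16.7%.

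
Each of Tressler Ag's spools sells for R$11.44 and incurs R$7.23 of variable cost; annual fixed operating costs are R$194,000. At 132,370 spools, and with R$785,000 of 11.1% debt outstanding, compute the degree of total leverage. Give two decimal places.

Total contribution margin = 132,370 × R$4.21 = R$557,277.70.
EBIT = R$557,277.70 − R$194,000 = R$363,277.70. Interest = R$87,135.00.
DOL = R$557,277.70 ÷ R$363,277.70 = 1.5340; DFL = R$363,277.70 ÷ R$276,142.70 = 1.3155.
Combined leverage = 1.5340 × 1.3155 = 2.0180.

2.02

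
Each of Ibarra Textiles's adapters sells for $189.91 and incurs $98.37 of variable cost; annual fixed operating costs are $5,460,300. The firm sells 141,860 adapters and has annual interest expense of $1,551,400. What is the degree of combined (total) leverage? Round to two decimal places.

At 141,860 units, contribution = 141,860 × $91.54 = $12,985,864.40.
EBIT = $12,985,864.40 − $5,460,300 = $7,525,564.40. Interest = $1,551,400.00.
DOL = $12,985,864.40 ÷ $7,525,564.40 = 1.7256; DFL = $7,525,564.40 ÷ $5,974,164.40 = 1.2597.
Combined leverage = 1.7256 × 1.2597 = 2.1737.

2.17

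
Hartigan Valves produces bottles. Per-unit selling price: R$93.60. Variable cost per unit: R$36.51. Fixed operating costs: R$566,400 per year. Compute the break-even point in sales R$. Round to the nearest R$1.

R$928,622

CM per unit = R$93.60 − R$36.51 = R$57.09; CM ratio = R$57.09 / R$93.60 = 0.6099.
Break-even revenue = fixed costs × price ÷ CM = R$566,400 × R$93.60 ÷ R$57.09 = R$928,622.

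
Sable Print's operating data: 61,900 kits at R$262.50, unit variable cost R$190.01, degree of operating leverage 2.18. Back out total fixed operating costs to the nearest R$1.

At 61,900 units, contribution = 61,900 × R$72.49 = R$4,487,131.00.
Since DOL = CM ÷ EBIT, EBIT = R$4,487,131.00 ÷ 2.18 = R$2,058,316.97.
Fixed costs = CM − EBIT = R$4,487,131.00 − R$2,058,316.97 = R$2,428,814.

R$2,428,814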